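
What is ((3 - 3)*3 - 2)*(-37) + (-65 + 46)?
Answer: 55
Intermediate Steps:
((3 - 3)*3 - 2)*(-37) + (-65 + 46) = (0*3 - 2)*(-37) - 19 = (0 - 2)*(-37) - 19 = -2*(-37) - 19 = 74 - 19 = 55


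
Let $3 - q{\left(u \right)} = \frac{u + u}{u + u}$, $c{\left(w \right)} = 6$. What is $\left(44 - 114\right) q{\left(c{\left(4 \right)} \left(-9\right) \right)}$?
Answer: $-140$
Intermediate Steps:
$q{\left(u \right)} = 2$ ($q{\left(u \right)} = 3 - \frac{u + u}{u + u} = 3 - \frac{2 u}{2 u} = 3 - 2 u \frac{1}{2 u} = 3 - 1 = 2$)
$\left(44 - 114\right) q{\left(c{\left(4 \right)} \left(-9\right) \right)} = \left(44 - 114\right) 2 = \left(-70\right) 2 = -140$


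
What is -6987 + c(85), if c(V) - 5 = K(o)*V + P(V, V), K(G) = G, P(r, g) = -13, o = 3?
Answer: -6740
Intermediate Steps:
c(V) = -8 + 3*V (c(V) = 5 + (3*V - 13) = 5 + (-13 + 3*V) = -8 + 3*V)
-6987 + c(85) = -6987 + (-8 + 3*85) = -6987 + (-8 + 255) = -6987 + 247 = -6740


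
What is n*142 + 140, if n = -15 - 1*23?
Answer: -5256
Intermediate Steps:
n = -38 (n = -15 - 23 = -38)
n*142 + 140 = -38*142 + 140 = -5396 + 140 = -5256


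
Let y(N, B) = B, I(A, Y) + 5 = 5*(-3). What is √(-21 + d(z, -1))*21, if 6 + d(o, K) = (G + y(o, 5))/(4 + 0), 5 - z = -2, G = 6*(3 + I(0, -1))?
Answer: 21*I*√205/2 ≈ 150.34*I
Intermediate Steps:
I(A, Y) = -20 (I(A, Y) = -5 + 5*(-3) = -5 - 15 = -20)
G = -102 (G = 6*(3 - 20) = 6*(-17) = -102)
z = 7 (z = 5 - 1*(-2) = 5 + 2 = 7)
d(o, K) = -121/4 (d(o, K) = -6 + (-102 + 5)/(4 + 0) = -6 - 97/4 = -121/4)
√(-21 + d(z, -1))*21 = √(-21 - 121/4)*21 = √(-205/4)*21 = (I*√205/2)*21 = 21*I*√205/2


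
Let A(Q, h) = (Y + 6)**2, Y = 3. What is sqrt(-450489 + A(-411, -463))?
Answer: 14*I*sqrt(2298) ≈ 671.12*I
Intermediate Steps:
A(Q, h) = 81 (A(Q, h) = (3 + 6)**2 = 9**2 = 81)
sqrt(-450489 + A(-411, -463)) = sqrt(-450489 + 81) = sqrt(-450408) = 14*I*sqrt(2298)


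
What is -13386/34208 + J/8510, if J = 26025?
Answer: 38817417/14555504 ≈ 2.6669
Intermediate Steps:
-13386/34208 + J/8510 = -13386/34208 + 26025/8510 = -13386*1/34208 + 26025*(1/8510) = -6693/17104 + 5205/1702 = 38817417/14555504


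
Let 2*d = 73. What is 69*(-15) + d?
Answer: -1997/2 ≈ -998.50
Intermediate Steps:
d = 73/2 (d = (½)*73 = 73/2 ≈ 36.500)
69*(-15) + d = 69*(-15) + 73/2 = -1035 + 73/2 = -1997/2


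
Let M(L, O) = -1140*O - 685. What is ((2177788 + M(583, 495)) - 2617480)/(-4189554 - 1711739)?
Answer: 1004677/5901293 ≈ 0.17025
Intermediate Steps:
M(L, O) = -685 - 1140*O
((2177788 + M(583, 495)) - 2617480)/(-4189554 - 1711739) = ((2177788 + (-685 - 1140*495)) - 2617480)/(-4189554 - 1711739) = ((2177788 + (-685 - 564300)) - 2617480)/(-5901293) = ((2177788 - 564985) - 2617480)*(-1/5901293) = (1612803 - 2617480)*(-1/5901293) = -1004677*(-1/5901293) = 1004677/5901293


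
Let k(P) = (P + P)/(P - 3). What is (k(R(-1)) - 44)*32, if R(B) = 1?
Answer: -1440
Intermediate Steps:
k(P) = 2*P/(-3 + P) (k(P) = (2*P)/(-3 + P) = 2*P/(-3 + P))
(k(R(-1)) - 44)*32 = (2*1/(-3 + 1) - 44)*32 = (2*1/(-2) - 44)*32 = (2*1*(-½) - 44)*32 = (-1 - 44)*32 = -45*32 = -1440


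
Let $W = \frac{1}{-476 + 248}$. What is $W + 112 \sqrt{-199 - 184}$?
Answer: $- \frac{1}{228} + 112 i \sqrt{383} \approx -0.004386 + 2191.9 i$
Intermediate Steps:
$W = - \frac{1}{228}$ ($W = \frac{1}{-228} = - \frac{1}{228} \approx -0.004386$)
$W + 112 \sqrt{-199 - 184} = - \frac{1}{228} + 112 \sqrt{-199 - 184} = - \frac{1}{228} + 112 \sqrt{-383} = - \frac{1}{228} + 112 i \sqrt{383}$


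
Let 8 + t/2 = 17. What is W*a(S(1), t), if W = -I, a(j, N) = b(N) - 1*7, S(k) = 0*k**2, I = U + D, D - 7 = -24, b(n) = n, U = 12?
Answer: 55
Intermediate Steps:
t = 18 (t = -16 + 2*17 = -16 + 34 = 18)
D = -17 (D = 7 - 24 = -17)
I = -5 (I = 12 - 17 = -5)
S(k) = 0
a(j, N) = -7 + N (a(j, N) = N - 1*7 = N - 7 = -7 + N)
W = 5 (W = -1*(-5) = 5)
W*a(S(1), t) = 5*(-7 + 18) = 5*11 = 55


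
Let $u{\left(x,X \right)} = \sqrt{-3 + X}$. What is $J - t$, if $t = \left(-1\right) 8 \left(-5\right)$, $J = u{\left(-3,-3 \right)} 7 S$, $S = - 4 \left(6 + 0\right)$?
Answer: $-40 - 168 i \sqrt{6} \approx -40.0 - 411.51 i$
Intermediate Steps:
$S = -24$ ($S = \left(-4\right) 6 = -24$)
$J = - 168 i \sqrt{6}$ ($J = \sqrt{-3 - 3} \cdot 7 \left(-24\right) = \sqrt{-6} \cdot 7 \left(-24\right) = i \sqrt{6} \cdot 7 \left(-24\right) = 7 i \sqrt{6} \left(-24\right) = - 168 i \sqrt{6} \approx - 411.51 i$)
$t = 40$ ($t = \left(-8\right) \left(-5\right) = 40$)
$J - t = - 168 i \sqrt{6} - 40 = -40 - 168 i \sqrt{6}$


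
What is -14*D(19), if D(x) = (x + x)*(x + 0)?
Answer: -10108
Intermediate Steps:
D(x) = 2*x² (D(x) = (2*x)*x = 2*x²)
-14*D(19) = -28*19² = -28*361 = -14*722 = -10108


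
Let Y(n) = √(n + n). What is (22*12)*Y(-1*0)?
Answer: 0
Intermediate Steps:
Y(n) = √2*√n (Y(n) = √(2*n) = √2*√n)
(22*12)*Y(-1*0) = (22*12)*(√2*√(-1*0)) = 264*(√2*√0) = 264*(√2*0) = 264*0 = 0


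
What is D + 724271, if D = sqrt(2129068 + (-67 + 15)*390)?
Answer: 724271 + 22*sqrt(4357) ≈ 7.2572e+5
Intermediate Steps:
D = 22*sqrt(4357) (D = sqrt(2129068 - 52*390) = sqrt(2129068 - 20280) = sqrt(2108788) = 22*sqrt(4357) ≈ 1452.2)
D + 724271 = 22*sqrt(4357) + 724271 = 724271 + 22*sqrt(4357)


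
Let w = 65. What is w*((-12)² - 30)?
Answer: 7410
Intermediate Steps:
w*((-12)² - 30) = 65*((-12)² - 30) = 65*(144 - 30) = 65*114 = 7410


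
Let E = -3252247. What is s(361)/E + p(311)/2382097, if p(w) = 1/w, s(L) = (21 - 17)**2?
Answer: -11850062425/2409369192629249 ≈ -4.9183e-6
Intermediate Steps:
s(L) = 16 (s(L) = 4**2 = 16)
s(361)/E + p(311)/2382097 = 16/(-3252247) + 1/(311*2382097) = 16*(-1/3252247) + (1/311)*(1/2382097) = -16/3252247 + 1/740832167 = -11850062425/2409369192629249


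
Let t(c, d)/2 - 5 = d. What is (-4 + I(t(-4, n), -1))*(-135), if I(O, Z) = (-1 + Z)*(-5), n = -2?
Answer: -810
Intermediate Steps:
t(c, d) = 10 + 2*d
I(O, Z) = 5 - 5*Z
(-4 + I(t(-4, n), -1))*(-135) = (-4 + (5 - 5*(-1)))*(-135) = (-4 + (5 + 5))*(-135) = (-4 + 10)*(-135) = 6*(-135) = -810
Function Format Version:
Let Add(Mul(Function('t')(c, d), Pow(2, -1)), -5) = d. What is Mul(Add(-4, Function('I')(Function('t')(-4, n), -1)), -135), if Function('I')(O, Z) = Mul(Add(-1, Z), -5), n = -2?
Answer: -810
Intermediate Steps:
Function('t')(c, d) = Add(10, Mul(2, d))
Function('I')(O, Z) = Add(5, Mul(-5, Z))
Mul(Add(-4, Function('I')(Function('t')(-4, n), -1)), -135) = Mul(Add(-4, Add(5, Mul(-5, -1))), -135) = Mul(Add(-4, Add(5, 5)), -135) = Mul(Add(-4, 10), -135) = Mul(6, -135) = -810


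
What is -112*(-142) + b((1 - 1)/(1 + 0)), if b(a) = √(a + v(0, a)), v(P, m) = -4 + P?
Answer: 15904 + 2*I ≈ 15904.0 + 2.0*I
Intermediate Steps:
b(a) = √(-4 + a) (b(a) = √(a + (-4 + 0)) = √(a - 4) = √(-4 + a))
-112*(-142) + b((1 - 1)/(1 + 0)) = -112*(-142) + √(-4 + (1 - 1)/(1 + 0)) = 15904 + √(-4 + 0/1) = 15904 + √(-4 + 0*1) = 15904 + √(-4 + 0) = 15904 + √(-4) = 15904 + 2*I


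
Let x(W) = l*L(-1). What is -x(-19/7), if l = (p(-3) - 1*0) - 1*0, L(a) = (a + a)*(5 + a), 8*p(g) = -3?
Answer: -3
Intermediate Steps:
p(g) = -3/8 (p(g) = (⅛)*(-3) = -3/8)
L(a) = 2*a*(5 + a) (L(a) = (2*a)*(5 + a) = 2*a*(5 + a))
l = -3/8 (l = (-3/8 - 1*0) - 1*0 = (-3/8 + 0) + 0 = -3/8 + 0 = -3/8 ≈ -0.37500)
x(W) = 3 (x(W) = -3*(-1)*(5 - 1)/4 = -3*(-1)*4/4 = -3/8*(-8) = 3)
-x(-19/7) = -1*3 = -3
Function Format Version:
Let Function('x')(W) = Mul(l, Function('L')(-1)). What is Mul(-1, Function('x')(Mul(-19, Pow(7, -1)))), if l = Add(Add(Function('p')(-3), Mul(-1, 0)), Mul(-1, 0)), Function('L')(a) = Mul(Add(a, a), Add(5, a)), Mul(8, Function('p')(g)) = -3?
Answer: -3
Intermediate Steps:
Function('p')(g) = Rational(-3, 8) (Function('p')(g) = Mul(Rational(1, 8), -3) = Rational(-3, 8))
Function('L')(a) = Mul(2, a, Add(5, a)) (Function('L')(a) = Mul(Mul(2, a), Add(5, a)) = Mul(2, a, Add(5, a)))
l = Rational(-3, 8) (l = Add(Add(Rational(-3, 8), Mul(-1, 0)), Mul(-1, 0)) = Add(Add(Rational(-3, 8), 0), 0) = Add(Rational(-3, 8), 0) = Rational(-3, 8) ≈ -0.37500)
Function('x')(W) = 3 (Function('x')(W) = Mul(Rational(-3, 8), Mul(2, -1, Add(5, -1))) = Mul(Rational(-3, 8), Mul(2, -1, 4)) = Mul(Rational(-3, 8), -8) = 3)
Mul(-1, Function('x')(Mul(-19, Pow(7, -1)))) = Mul(-1, 3) = -3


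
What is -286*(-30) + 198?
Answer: 8778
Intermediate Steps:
-286*(-30) + 198 = 8580 + 198 = 8778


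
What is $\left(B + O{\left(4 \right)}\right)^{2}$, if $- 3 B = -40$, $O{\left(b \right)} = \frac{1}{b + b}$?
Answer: $\frac{104329}{576} \approx 181.13$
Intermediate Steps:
$O{\left(b \right)} = \frac{1}{2 b}$
$B = \frac{40}{3}$ ($B = \left(- \frac{1}{3}\right) \left(-40\right) = \frac{40}{3} \approx 13.333$)
$\left(B + O{\left(4 \right)}\right)^{2} = \left(\frac{40}{3} + \frac{1}{2 \cdot 4}\right)^{2} = \left(\frac{40}{3} + \frac{1}{2} \cdot \frac{1}{4}\right)^{2} = \left(\frac{40}{3} + \frac{1}{8}\right)^{2} = \left(\frac{323}{24}\right)^{2} = \frac{104329}{576}$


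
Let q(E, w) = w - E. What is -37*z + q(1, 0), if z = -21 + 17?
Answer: 147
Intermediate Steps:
z = -4
-37*z + q(1, 0) = -37*(-4) + (0 - 1*1) = 148 + (0 - 1) = 148 - 1 = 147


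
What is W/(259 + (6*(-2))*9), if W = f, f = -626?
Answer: -626/151 ≈ -4.1457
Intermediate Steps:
W = -626
W/(259 + (6*(-2))*9) = -626/(259 + (6*(-2))*9) = -626/(259 - 12*9) = -626/(259 - 108) = -626/151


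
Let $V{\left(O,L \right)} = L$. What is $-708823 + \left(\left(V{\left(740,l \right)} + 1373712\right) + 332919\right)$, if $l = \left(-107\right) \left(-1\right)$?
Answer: $997915$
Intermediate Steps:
$l = 107$
$-708823 + \left(\left(V{\left(740,l \right)} + 1373712\right) + 332919\right) = -708823 + \left(\left(107 + 1373712\right) + 332919\right) = -708823 + \left(1373819 + 332919\right) = -708823 + 1706738 = 997915$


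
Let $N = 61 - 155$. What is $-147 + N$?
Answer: $-241$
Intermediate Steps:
$N = -94$ ($N = 61 - 155 = -94$)
$-147 + N = -147 - 94 = -241$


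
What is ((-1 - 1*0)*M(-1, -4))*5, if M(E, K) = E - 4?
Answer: 25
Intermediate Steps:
M(E, K) = -4 + E
((-1 - 1*0)*M(-1, -4))*5 = ((-1 - 1*0)*(-4 - 1))*5 = ((-1 + 0)*(-5))*5 = -1*(-5)*5 = 5*5 = 25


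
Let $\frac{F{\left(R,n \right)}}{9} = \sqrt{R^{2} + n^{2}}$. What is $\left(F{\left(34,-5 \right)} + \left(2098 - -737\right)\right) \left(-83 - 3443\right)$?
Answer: $-9996210 - 31734 \sqrt{1181} \approx -1.1087 \cdot 10^{7}$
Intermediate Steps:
$F{\left(R,n \right)} = 9 \sqrt{R^{2} + n^{2}}$
$\left(F{\left(34,-5 \right)} + \left(2098 - -737\right)\right) \left(-83 - 3443\right) = \left(9 \sqrt{34^{2} + \left(-5\right)^{2}} + \left(2098 - -737\right)\right) \left(-83 - 3443\right) = \left(9 \sqrt{1156 + 25} + \left(2098 + 737\right)\right) \left(-3526\right) = \left(9 \sqrt{1181} + 2835\right) \left(-3526\right) = \left(2835 + 9 \sqrt{1181}\right) \left(-3526\right) = -9996210 - 31734 \sqrt{1181}$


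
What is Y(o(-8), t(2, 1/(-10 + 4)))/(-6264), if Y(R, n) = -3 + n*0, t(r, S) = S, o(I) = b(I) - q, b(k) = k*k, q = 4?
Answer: 1/2088 ≈ 0.00047893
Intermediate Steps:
b(k) = k²
o(I) = -4 + I² (o(I) = I² - 1*4 = I² - 4 = -4 + I²)
Y(R, n) = -3 (Y(R, n) = -3 + 0 = -3)
Y(o(-8), t(2, 1/(-10 + 4)))/(-6264) = -3/(-6264) = -3*(-1/6264) = 1/2088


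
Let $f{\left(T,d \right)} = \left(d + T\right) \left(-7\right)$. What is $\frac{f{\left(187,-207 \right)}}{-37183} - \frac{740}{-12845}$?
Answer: $\frac{5143424}{95523127} \approx 0.053845$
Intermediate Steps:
$f{\left(T,d \right)} = - 7 T - 7 d$ ($f{\left(T,d \right)} = \left(T + d\right) \left(-7\right) = - 7 T - 7 d$)
$\frac{f{\left(187,-207 \right)}}{-37183} - \frac{740}{-12845} = \frac{\left(-7\right) 187 - -1449}{-37183} - \frac{740}{-12845} = \left(-1309 + 1449\right) \left(- \frac{1}{37183}\right) - - \frac{148}{2569} = 140 \left(- \frac{1}{37183}\right) + \frac{148}{2569} = - \frac{140}{37183} + \frac{148}{2569} = \frac{5143424}{95523127}$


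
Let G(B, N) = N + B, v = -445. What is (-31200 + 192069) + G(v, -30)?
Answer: 160394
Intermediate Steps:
G(B, N) = B + N
(-31200 + 192069) + G(v, -30) = (-31200 + 192069) + (-445 - 30) = 160869 - 475 = 160394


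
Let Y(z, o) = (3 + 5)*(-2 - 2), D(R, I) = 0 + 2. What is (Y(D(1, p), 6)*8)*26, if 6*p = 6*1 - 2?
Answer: -6656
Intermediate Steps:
p = ⅔ (p = (6*1 - 2)/6 = (6 - 2)/6 = (⅙)*4 = ⅔ ≈ 0.66667)
D(R, I) = 2
Y(z, o) = -32 (Y(z, o) = 8*(-4) = -32)
(Y(D(1, p), 6)*8)*26 = -32*8*26 = -256*26 = -6656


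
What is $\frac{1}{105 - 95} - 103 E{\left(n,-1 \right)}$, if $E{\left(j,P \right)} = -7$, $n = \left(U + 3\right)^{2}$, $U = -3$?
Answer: $\frac{7211}{10} \approx 721.1$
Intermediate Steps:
$n = 0$ ($n = \left(-3 + 3\right)^{2} = 0^{2} = 0$)
$\frac{1}{105 - 95} - 103 E{\left(n,-1 \right)} = \frac{1}{105 - 95} - -721 = \frac{1}{10} + 721 = \frac{7211}{10}$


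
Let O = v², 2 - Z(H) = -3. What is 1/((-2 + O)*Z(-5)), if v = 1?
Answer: -⅕ ≈ -0.20000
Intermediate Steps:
Z(H) = 5 (Z(H) = 2 - 1*(-3) = 2 + 3 = 5)
O = 1 (O = 1² = 1)
1/((-2 + O)*Z(-5)) = 1/((-2 + 1)*5) = 1/(-1*5) = 1/(-5) = -⅕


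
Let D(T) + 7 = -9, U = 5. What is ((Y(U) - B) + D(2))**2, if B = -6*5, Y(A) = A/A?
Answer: 225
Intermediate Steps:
Y(A) = 1
B = -30
D(T) = -16 (D(T) = -7 - 9 = -16)
((Y(U) - B) + D(2))**2 = ((1 - 1*(-30)) - 16)**2 = ((1 + 30) - 16)**2 = (31 - 16)**2 = 15**2 = 225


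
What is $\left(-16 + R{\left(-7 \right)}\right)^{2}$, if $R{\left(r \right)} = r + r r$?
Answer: $676$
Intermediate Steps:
$R{\left(r \right)} = r + r^{2}$
$\left(-16 + R{\left(-7 \right)}\right)^{2} = \left(-16 - 7 \left(1 - 7\right)\right)^{2} = \left(-16 - -42\right)^{2} = \left(-16 + 42\right)^{2} = 26^{2} = 676$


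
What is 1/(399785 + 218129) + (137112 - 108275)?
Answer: 17818786019/617914 ≈ 28837.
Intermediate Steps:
1/(399785 + 218129) + (137112 - 108275) = 1/617914 + 28837 = 17818786019/617914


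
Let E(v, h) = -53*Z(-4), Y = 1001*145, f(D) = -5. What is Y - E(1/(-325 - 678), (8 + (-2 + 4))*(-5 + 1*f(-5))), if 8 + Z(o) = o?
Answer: 144509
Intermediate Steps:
Y = 145145
Z(o) = -8 + o
E(v, h) = 636 (E(v, h) = -53*(-8 - 4) = -53*(-12) = 636)
Y - E(1/(-325 - 678), (8 + (-2 + 4))*(-5 + 1*f(-5))) = 145145 - 1*636 = 145145 - 636 = 144509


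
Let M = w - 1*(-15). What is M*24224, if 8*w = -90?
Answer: 90840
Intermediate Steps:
w = -45/4 (w = (1/8)*(-90) = -45/4 ≈ -11.250)
M = 15/4 (M = -45/4 - 1*(-15) = -45/4 + 15 = 15/4 ≈ 3.7500)
M*24224 = (15/4)*24224 = 90840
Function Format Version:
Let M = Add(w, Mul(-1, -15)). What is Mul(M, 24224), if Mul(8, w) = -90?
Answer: 90840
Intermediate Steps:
w = Rational(-45, 4) (w = Mul(Rational(1, 8), -90) = Rational(-45, 4) ≈ -11.250)
M = Rational(15, 4) (M = Add(Rational(-45, 4), Mul(-1, -15)) = Add(Rational(-45, 4), 15) = Rational(15, 4) ≈ 3.7500)
Mul(M, 24224) = Mul(Rational(15, 4), 24224) = 90840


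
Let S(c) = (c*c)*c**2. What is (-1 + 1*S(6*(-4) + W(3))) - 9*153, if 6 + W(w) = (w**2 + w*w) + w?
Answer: 5183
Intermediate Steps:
W(w) = -6 + w + 2*w**2 (W(w) = -6 + ((w**2 + w*w) + w) = -6 + ((w**2 + w**2) + w) = -6 + (2*w**2 + w) = -6 + (w + 2*w**2) = -6 + w + 2*w**2)
S(c) = c**4 (S(c) = c**2*c**2 = c**4)
(-1 + 1*S(6*(-4) + W(3))) - 9*153 = (-1 + 1*(6*(-4) + (-6 + 3 + 2*3**2))**4) - 9*153 = (-1 + 1*(-24 + (-6 + 3 + 2*9))**4) - 1377 = (-1 + 1*(-24 + (-6 + 3 + 18))**4) - 1377 = (-1 + 1*(-24 + 15)**4) - 1377 = (-1 + 1*(-9)**4) - 1377 = (-1 + 1*6561) - 1377 = (-1 + 6561) - 1377 = 6560 - 1377 = 5183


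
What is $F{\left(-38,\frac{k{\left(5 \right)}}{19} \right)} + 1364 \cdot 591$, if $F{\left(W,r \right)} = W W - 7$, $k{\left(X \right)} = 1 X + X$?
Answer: $807561$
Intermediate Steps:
$k{\left(X \right)} = 2 X$ ($k{\left(X \right)} = X + X = 2 X$)
$F{\left(W,r \right)} = -7 + W^{2}$ ($F{\left(W,r \right)} = W^{2} - 7 = -7 + W^{2}$)
$F{\left(-38,\frac{k{\left(5 \right)}}{19} \right)} + 1364 \cdot 591 = \left(-7 + \left(-38\right)^{2}\right) + 1364 \cdot 591 = \left(-7 + 1444\right) + 806124 = 1437 + 806124 = 807561$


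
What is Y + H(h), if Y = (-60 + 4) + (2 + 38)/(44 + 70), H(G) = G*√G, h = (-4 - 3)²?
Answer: 16379/57 ≈ 287.35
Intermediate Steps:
h = 49 (h = (-7)² = 49)
H(G) = G^(3/2)
Y = -3172/57 (Y = -56 + 40/114 = -56 + 40*(1/114) = -56 + 20/57 = -3172/57 ≈ -55.649)
Y + H(h) = -3172/57 + 49^(3/2) = -3172/57 + 343 = 16379/57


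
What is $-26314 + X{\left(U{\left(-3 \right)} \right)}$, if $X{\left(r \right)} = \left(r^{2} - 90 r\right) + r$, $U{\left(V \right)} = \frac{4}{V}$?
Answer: $- \frac{235742}{9} \approx -26194.0$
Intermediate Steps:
$X{\left(r \right)} = r^{2} - 89 r$
$-26314 + X{\left(U{\left(-3 \right)} \right)} = -26314 + \frac{4}{-3} \left(-89 + \frac{4}{-3}\right) = -26314 + 4 \left(- \frac{1}{3}\right) \left(-89 + 4 \left(- \frac{1}{3}\right)\right) = -26314 - \frac{4 \left(-89 - \frac{4}{3}\right)}{3} = -26314 - - \frac{1084}{9} = -26314 + \frac{1084}{9} = - \frac{235742}{9}$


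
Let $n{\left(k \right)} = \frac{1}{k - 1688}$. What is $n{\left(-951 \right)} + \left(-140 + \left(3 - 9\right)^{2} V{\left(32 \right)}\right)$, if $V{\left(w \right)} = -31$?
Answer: $- \frac{3314585}{2639} \approx -1256.0$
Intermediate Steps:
$n{\left(k \right)} = \frac{1}{-1688 + k}$
$n{\left(-951 \right)} + \left(-140 + \left(3 - 9\right)^{2} V{\left(32 \right)}\right) = \frac{1}{-1688 - 951} + \left(-140 + \left(3 - 9\right)^{2} \left(-31\right)\right) = \frac{1}{-2639} + \left(-140 + \left(-6\right)^{2} \left(-31\right)\right) = - \frac{1}{2639} + \left(-140 + 36 \left(-31\right)\right) = - \frac{1}{2639} - 1256 = - \frac{3314585}{2639}$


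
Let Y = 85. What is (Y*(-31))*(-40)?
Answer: 105400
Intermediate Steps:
(Y*(-31))*(-40) = (85*(-31))*(-40) = -2635*(-40) = 105400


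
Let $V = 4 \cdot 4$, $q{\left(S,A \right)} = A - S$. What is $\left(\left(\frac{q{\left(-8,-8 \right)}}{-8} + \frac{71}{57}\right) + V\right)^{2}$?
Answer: $\frac{966289}{3249} \approx 297.41$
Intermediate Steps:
$V = 16$
$\left(\left(\frac{q{\left(-8,-8 \right)}}{-8} + \frac{71}{57}\right) + V\right)^{2} = \left(\left(\frac{-8 - -8}{-8} + \frac{71}{57}\right) + 16\right)^{2} = \left(\left(\left(-8 + 8\right) \left(- \frac{1}{8}\right) + 71 \cdot \frac{1}{57}\right) + 16\right)^{2} = \left(\left(0 \left(- \frac{1}{8}\right) + \frac{71}{57}\right) + 16\right)^{2} = \left(\left(0 + \frac{71}{57}\right) + 16\right)^{2} = \left(\frac{71}{57} + 16\right)^{2} = \left(\frac{983}{57}\right)^{2} = \frac{966289}{3249}$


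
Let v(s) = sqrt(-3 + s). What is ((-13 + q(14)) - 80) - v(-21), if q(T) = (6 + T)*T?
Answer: 187 - 2*I*sqrt(6) ≈ 187.0 - 4.899*I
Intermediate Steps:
q(T) = T*(6 + T)
((-13 + q(14)) - 80) - v(-21) = ((-13 + 14*(6 + 14)) - 80) - sqrt(-3 - 21) = ((-13 + 14*20) - 80) - sqrt(-24) = ((-13 + 280) - 80) - 2*I*sqrt(6) = (267 - 80) - 2*I*sqrt(6) = 187 - 2*I*sqrt(6)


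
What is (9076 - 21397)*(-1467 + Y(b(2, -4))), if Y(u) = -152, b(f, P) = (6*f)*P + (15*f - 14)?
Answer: 19947699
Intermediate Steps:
b(f, P) = -14 + 15*f + 6*P*f (b(f, P) = 6*P*f + (-14 + 15*f) = -14 + 15*f + 6*P*f)
(9076 - 21397)*(-1467 + Y(b(2, -4))) = (9076 - 21397)*(-1467 - 152) = -12321*(-1619) = 19947699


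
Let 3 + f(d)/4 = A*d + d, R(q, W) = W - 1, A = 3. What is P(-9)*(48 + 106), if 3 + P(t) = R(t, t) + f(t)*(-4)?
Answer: 94094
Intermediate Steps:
R(q, W) = -1 + W
f(d) = -12 + 16*d (f(d) = -12 + 4*(3*d + d) = -12 + 4*(4*d) = -12 + 16*d)
P(t) = 44 - 63*t (P(t) = -3 + ((-1 + t) + (-12 + 16*t)*(-4)) = -3 + ((-1 + t) + (48 - 64*t)) = -3 + (47 - 63*t) = 44 - 63*t)
P(-9)*(48 + 106) = (44 - 63*(-9))*(48 + 106) = (44 + 567)*154 = 611*154 = 94094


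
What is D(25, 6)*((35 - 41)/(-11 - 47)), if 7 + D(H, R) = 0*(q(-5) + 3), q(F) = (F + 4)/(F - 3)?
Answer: -21/29 ≈ -0.72414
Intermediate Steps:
q(F) = (4 + F)/(-3 + F)
D(H, R) = -7 (D(H, R) = -7 + 0*((4 - 5)/(-3 - 5) + 3) = -7 + 0*(-1/(-8) + 3) = -7 + 0*(-⅛*(-1) + 3) = -7 + 0*(⅛ + 3) = -7 + 0*(25/8) = -7 + 0 = -7)
D(25, 6)*((35 - 41)/(-11 - 47)) = -7*(35 - 41)/(-11 - 47) = -(-42)/(-58) = -(-42)*(-1)/58 = -7*3/29 = -21/29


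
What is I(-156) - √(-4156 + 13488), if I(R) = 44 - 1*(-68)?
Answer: 112 - 2*√2333 ≈ 15.398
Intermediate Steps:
I(R) = 112 (I(R) = 44 + 68 = 112)
I(-156) - √(-4156 + 13488) = 112 - √(-4156 + 13488) = 112 - √9332 = 112 - 2*√2333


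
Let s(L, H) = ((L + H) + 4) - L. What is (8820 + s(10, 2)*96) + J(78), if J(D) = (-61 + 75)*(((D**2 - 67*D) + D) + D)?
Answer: 23592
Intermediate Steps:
J(D) = -910*D + 14*D**2 (J(D) = 14*((D**2 - 66*D) + D) = 14*(D**2 - 65*D) = -910*D + 14*D**2)
s(L, H) = 4 + H (s(L, H) = ((H + L) + 4) - L = (4 + H + L) - L = 4 + H)
(8820 + s(10, 2)*96) + J(78) = (8820 + (4 + 2)*96) + 14*78*(-65 + 78) = (8820 + 6*96) + 14*78*13 = (8820 + 576) + 14196 = 9396 + 14196 = 23592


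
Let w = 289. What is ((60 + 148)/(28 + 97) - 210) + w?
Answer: 10083/125 ≈ 80.664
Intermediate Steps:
((60 + 148)/(28 + 97) - 210) + w = ((60 + 148)/(28 + 97) - 210) + 289 = (208/125 - 210) + 289 = -26042/125 + 289 = 10083/125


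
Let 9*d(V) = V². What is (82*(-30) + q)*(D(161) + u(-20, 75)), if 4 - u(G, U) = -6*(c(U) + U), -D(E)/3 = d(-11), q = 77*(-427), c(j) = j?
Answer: -91563349/3 ≈ -3.0521e+7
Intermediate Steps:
q = -32879
d(V) = V²/9
D(E) = -121/3 (D(E) = -(-11)²/3 = -121/3)
u(G, U) = 4 + 12*U (u(G, U) = 4 - (-6)*(U + U) = 4 - (-6)*2*U = 4 - (-12)*U = 4 + 12*U)
(82*(-30) + q)*(D(161) + u(-20, 75)) = (82*(-30) - 32879)*(-121/3 + (4 + 12*75)) = (-2460 - 32879)*(-121/3 + (4 + 900)) = -35339*(-121/3 + 904) = -35339*2591/3 = -91563349/3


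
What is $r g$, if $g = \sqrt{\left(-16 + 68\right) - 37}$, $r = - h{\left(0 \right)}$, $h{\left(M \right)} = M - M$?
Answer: $0$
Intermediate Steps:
$h{\left(M \right)} = 0$
$r = 0$ ($r = \left(-1\right) 0 = 0$)
$g = \sqrt{15}$ ($g = \sqrt{52 - 37} = \sqrt{15} \approx 3.873$)
$r g = 0 \sqrt{15} = 0$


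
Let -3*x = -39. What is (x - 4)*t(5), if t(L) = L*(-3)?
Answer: -135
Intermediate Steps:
x = 13 (x = -1/3*(-39) = 13)
t(L) = -3*L
(x - 4)*t(5) = (13 - 4)*(-3*5) = 9*(-15) = -135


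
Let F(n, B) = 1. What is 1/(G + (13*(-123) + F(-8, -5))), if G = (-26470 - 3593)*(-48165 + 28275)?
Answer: 1/597951472 ≈ 1.6724e-9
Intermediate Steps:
G = 597953070 (G = -30063*(-19890) = 597953070)
1/(G + (13*(-123) + F(-8, -5))) = 1/(597953070 + (13*(-123) + 1)) = 1/(597953070 + (-1599 + 1)) = 1/(597953070 - 1598) = 1/597951472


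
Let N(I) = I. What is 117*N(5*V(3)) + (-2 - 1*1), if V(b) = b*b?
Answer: 5262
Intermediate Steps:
V(b) = b²
117*N(5*V(3)) + (-2 - 1*1) = 117*(5*3²) + (-2 - 1*1) = 117*(5*9) + (-2 - 1) = 117*45 - 3 = 5265 - 3 = 5262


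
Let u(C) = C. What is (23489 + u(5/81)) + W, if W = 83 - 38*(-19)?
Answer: 1967819/81 ≈ 24294.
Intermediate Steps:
W = 805 (W = 83 + 722 = 805)
(23489 + u(5/81)) + W = (23489 + 5/81) + 805 = 1902614/81 + 805 = 1967819/81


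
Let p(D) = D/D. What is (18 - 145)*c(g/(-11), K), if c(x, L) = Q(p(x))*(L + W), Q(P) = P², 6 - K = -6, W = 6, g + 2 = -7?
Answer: -2286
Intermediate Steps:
g = -9 (g = -2 - 7 = -9)
K = 12 (K = 6 - 1*(-6) = 6 + 6 = 12)
p(D) = 1
c(x, L) = 6 + L (c(x, L) = 1²*(L + 6) = 1*(6 + L) = 6 + L)
(18 - 145)*c(g/(-11), K) = (18 - 145)*(6 + 12) = -127*18 = -2286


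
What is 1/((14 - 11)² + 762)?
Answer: 1/771 ≈ 0.0012970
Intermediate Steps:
1/((14 - 11)² + 762) = 1/(3² + 762) = 1/(9 + 762) = 1/771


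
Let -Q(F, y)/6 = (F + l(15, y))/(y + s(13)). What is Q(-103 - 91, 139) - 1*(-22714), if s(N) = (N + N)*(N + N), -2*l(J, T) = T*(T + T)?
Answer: 3725800/163 ≈ 22858.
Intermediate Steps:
l(J, T) = -T² (l(J, T) = -T*(T + T)/2 = -T*2*T/2 = -T²)
s(N) = 4*N² (s(N) = (2*N)*(2*N) = 4*N²)
Q(F, y) = -6*(F - y²)/(676 + y) (Q(F, y) = -6*(F - y²)/(y + 4*13²) = -6*(F - y²)/(y + 4*169) = -6*(F - y²)/(y + 676) = -6*(F - y²)/(676 + y))
Q(-103 - 91, 139) - 1*(-22714) = 6*(139² - (-103 - 91))/(676 + 139) - 1*(-22714) = 6*(19321 - 1*(-194))/815 + 22714 = 6*(1/815)*(19321 + 194) + 22714 = 6*(1/815)*19515 + 22714 = 23418/163 + 22714 = 3725800/163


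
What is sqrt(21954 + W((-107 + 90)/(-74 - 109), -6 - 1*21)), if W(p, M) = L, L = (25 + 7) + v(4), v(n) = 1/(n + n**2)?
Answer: sqrt(2198605)/10 ≈ 148.28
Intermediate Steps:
L = 641/20 (L = (25 + 7) + 1/(4*(1 + 4)) = 32 + (1/4)/5 = 32 + (1/4)*(1/5) = 32 + 1/20 = 641/20 ≈ 32.050)
W(p, M) = 641/20
sqrt(21954 + W((-107 + 90)/(-74 - 109), -6 - 1*21)) = sqrt(21954 + 641/20) = sqrt(439721/20) = sqrt(2198605)/10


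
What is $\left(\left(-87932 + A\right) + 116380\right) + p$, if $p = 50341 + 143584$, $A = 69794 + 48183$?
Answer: $340350$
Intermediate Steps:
$A = 117977$
$p = 193925$
$\left(\left(-87932 + A\right) + 116380\right) + p = \left(\left(-87932 + 117977\right) + 116380\right) + 193925 = \left(30045 + 116380\right) + 193925 = 146425 + 193925 = 340350$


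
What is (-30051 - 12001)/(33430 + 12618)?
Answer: -10513/11512 ≈ -0.91322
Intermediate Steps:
(-30051 - 12001)/(33430 + 12618) = -42052/46048 = -42052*1/46048 = -10513/11512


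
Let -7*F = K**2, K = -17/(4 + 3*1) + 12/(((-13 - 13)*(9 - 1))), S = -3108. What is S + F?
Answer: -2883402001/927472 ≈ -3108.9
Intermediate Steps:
K = -905/364 (K = -17/(4 + 3) + 12/((-26*8)) = -17/7 + 12/(-208) = -17*1/7 + 12*(-1/208) = -17/7 - 3/52 = -905/364 ≈ -2.4863)
F = -819025/927472 (F = -(-905/364)**2/7 = -1/7*819025/132496 = -819025/927472 ≈ -0.88307)
S + F = -3108 - 819025/927472 = -2883402001/927472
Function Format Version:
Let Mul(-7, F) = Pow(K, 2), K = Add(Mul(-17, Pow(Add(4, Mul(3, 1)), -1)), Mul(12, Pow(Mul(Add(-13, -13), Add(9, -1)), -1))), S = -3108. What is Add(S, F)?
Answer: Rational(-2883402001, 927472) ≈ -3108.9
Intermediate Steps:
K = Rational(-905, 364) (K = Add(Mul(-17, Pow(Add(4, 3), -1)), Mul(12, Pow(Mul(-26, 8), -1))) = Add(Mul(-17, Pow(7, -1)), Mul(12, Pow(-208, -1))) = Add(Mul(-17, Rational(1, 7)), Mul(12, Rational(-1, 208))) = Add(Rational(-17, 7), Rational(-3, 52)) = Rational(-905, 364) ≈ -2.4863)
F = Rational(-819025, 927472) (F = Mul(Rational(-1, 7), Pow(Rational(-905, 364), 2)) = Mul(Rational(-1, 7), Rational(819025, 132496)) = Rational(-819025, 927472) ≈ -0.88307)
Add(S, F) = Add(-3108, Rational(-819025, 927472)) = Rational(-2883402001, 927472)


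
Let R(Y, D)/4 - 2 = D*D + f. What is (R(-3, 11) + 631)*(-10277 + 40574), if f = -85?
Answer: 23722551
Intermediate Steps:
R(Y, D) = -332 + 4*D**2 (R(Y, D) = 8 + 4*(D*D - 85) = 8 + 4*(D**2 - 85) = 8 + 4*(-85 + D**2) = 8 + (-340 + 4*D**2) = -332 + 4*D**2)
(R(-3, 11) + 631)*(-10277 + 40574) = ((-332 + 4*11**2) + 631)*(-10277 + 40574) = ((-332 + 4*121) + 631)*30297 = ((-332 + 484) + 631)*30297 = (152 + 631)*30297 = 783*30297 = 23722551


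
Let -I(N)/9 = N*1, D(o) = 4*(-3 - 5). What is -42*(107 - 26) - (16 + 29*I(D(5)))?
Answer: -11770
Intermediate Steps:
D(o) = -32 (D(o) = 4*(-8) = -32)
I(N) = -9*N
-42*(107 - 26) - (16 + 29*I(D(5))) = -42*(107 - 26) - (16 + 29*(-9*(-32))) = -42*81 - (16 + 29*288) = -3402 - (16 + 8352) = -3402 - 1*8368 = -3402 - 8368 = -11770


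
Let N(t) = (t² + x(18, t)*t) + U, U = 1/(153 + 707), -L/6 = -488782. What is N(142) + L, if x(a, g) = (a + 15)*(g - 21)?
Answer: 3027081321/860 ≈ 3.5199e+6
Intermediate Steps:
L = 2932692 (L = -6*(-488782) = 2932692)
U = 1/860 ≈ 0.0011628
x(a, g) = (-21 + g)*(15 + a) (x(a, g) = (15 + a)*(-21 + g) = (-21 + g)*(15 + a))
N(t) = 1/860 + t² + t*(-693 + 33*t) (N(t) = (t² + (-315 - 21*18 + 15*t + 18*t)*t) + 1/860 = (t² + (-315 - 378 + 15*t + 18*t)*t) + 1/860 = (t² + (-693 + 33*t)*t) + 1/860 = (t² + t*(-693 + 33*t)) + 1/860 = 1/860 + t² + t*(-693 + 33*t))
N(142) + L = (1/860 - 693*142 + 34*142²) + 2932692 = (1/860 - 98406 + 34*20164) + 2932692 = (1/860 - 98406 + 685576) + 2932692 = 504966201/860 + 2932692 = 3027081321/860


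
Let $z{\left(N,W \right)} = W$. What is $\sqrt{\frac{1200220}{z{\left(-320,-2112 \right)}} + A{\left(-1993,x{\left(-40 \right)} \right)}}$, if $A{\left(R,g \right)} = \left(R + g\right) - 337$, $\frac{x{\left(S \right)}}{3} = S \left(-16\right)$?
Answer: $\frac{i \sqrt{17045655}}{132} \approx 31.278 i$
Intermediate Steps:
$x{\left(S \right)} = - 48 S$ ($x{\left(S \right)} = 3 S \left(-16\right) = 3 \left(- 16 S\right) = - 48 S$)
$A{\left(R,g \right)} = -337 + R + g$
$\sqrt{\frac{1200220}{z{\left(-320,-2112 \right)}} + A{\left(-1993,x{\left(-40 \right)} \right)}} = \sqrt{\frac{1200220}{-2112} - 410} = \sqrt{1200220 \left(- \frac{1}{2112}\right) - 410} = \sqrt{- \frac{300055}{528} - 410} = \sqrt{- \frac{516535}{528}} = \frac{i \sqrt{17045655}}{132}$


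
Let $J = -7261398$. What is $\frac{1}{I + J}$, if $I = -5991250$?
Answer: $- \frac{1}{13252648} \approx -7.5457 \cdot 10^{-8}$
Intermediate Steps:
$\frac{1}{I + J} = \frac{1}{-5991250 - 7261398} = \frac{1}{-13252648} = - \frac{1}{13252648}$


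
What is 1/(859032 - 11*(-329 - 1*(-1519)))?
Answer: 1/845942 ≈ 1.1821e-6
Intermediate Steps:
1/(859032 - 11*(-329 - 1*(-1519))) = 1/(859032 - 11*(-329 + 1519)) = 1/(859032 - 11*1190) = 1/(859032 - 13090) = 1/845942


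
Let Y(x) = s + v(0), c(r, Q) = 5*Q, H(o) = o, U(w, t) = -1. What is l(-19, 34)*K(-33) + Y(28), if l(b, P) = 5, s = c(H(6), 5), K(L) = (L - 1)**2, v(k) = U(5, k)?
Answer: 5804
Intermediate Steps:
v(k) = -1
K(L) = (-1 + L)**2
s = 25 (s = 5*5 = 25)
Y(x) = 24 (Y(x) = 25 - 1 = 24)
l(-19, 34)*K(-33) + Y(28) = 5*(-1 - 33)**2 + 24 = 5*(-34)**2 + 24 = 5*1156 + 24 = 5780 + 24 = 5804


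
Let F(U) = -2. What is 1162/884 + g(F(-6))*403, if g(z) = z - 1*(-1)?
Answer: -177545/442 ≈ -401.69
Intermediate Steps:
g(z) = 1 + z (g(z) = z + 1 = 1 + z)
1162/884 + g(F(-6))*403 = 1162/884 + (1 - 2)*403 = 1162*(1/884) - 1*403 = 581/442 - 403 = -177545/442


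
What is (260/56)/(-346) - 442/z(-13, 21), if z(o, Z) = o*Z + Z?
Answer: 75881/43596 ≈ 1.7405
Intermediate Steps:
z(o, Z) = Z + Z*o (z(o, Z) = Z*o + Z = Z + Z*o)
(260/56)/(-346) - 442/z(-13, 21) = (260/56)/(-346) - 442*1/(21*(1 - 13)) = (260*(1/56))*(-1/346) - 442/(21*(-12)) = (65/14)*(-1/346) - 442/(-252) = -65/4844 - 442*(-1/252) = -65/4844 + 221/126 = 75881/43596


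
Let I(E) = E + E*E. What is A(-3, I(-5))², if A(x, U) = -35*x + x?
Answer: 10404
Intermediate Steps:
I(E) = E + E²
A(x, U) = -34*x
A(-3, I(-5))² = (-34*(-3))² = 102² = 10404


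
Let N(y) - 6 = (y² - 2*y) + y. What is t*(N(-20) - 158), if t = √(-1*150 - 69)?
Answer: 268*I*√219 ≈ 3966.0*I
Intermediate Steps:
t = I*√219 (t = √(-150 - 69) = √(-219) = I*√219 ≈ 14.799*I)
N(y) = 6 + y² - y (N(y) = 6 + ((y² - 2*y) + y) = 6 + (y² - y) = 6 + y² - y)
t*(N(-20) - 158) = (I*√219)*((6 + (-20)² - 1*(-20)) - 158) = (I*√219)*((6 + 400 + 20) - 158) = (I*√219)*(426 - 158) = (I*√219)*268 = 268*I*√219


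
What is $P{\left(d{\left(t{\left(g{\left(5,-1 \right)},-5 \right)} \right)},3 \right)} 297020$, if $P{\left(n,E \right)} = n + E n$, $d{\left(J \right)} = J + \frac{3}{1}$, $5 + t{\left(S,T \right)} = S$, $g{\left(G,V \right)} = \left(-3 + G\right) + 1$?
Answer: $1188080$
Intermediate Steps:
$g{\left(G,V \right)} = -2 + G$
$t{\left(S,T \right)} = -5 + S$
$d{\left(J \right)} = 3 + J$ ($d{\left(J \right)} = J + 3 \cdot 1 = J + 3 = 3 + J$)
$P{\left(d{\left(t{\left(g{\left(5,-1 \right)},-5 \right)} \right)},3 \right)} 297020 = \left(3 + \left(-5 + \left(-2 + 5\right)\right)\right) \left(1 + 3\right) 297020 = \left(3 + \left(-5 + 3\right)\right) 4 \cdot 297020 = \left(3 - 2\right) 4 \cdot 297020 = 1 \cdot 4 \cdot 297020 = 4 \cdot 297020 = 1188080$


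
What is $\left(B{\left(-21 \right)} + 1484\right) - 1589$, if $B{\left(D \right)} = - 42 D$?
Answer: $777$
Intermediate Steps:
$\left(B{\left(-21 \right)} + 1484\right) - 1589 = \left(\left(-42\right) \left(-21\right) + 1484\right) - 1589 = \left(882 + 1484\right) - 1589 = 2366 - 1589 = 777$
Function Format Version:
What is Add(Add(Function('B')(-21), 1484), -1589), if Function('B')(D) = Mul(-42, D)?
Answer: 777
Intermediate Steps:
Add(Add(Function('B')(-21), 1484), -1589) = Add(Add(Mul(-42, -21), 1484), -1589) = Add(Add(882, 1484), -1589) = Add(2366, -1589) = 777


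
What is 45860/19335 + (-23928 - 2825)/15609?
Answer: 4412433/6706667 ≈ 0.65792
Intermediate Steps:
45860/19335 + (-23928 - 2825)/15609 = 45860*(1/19335) - 26753*1/15609 = 9172/3867 - 26753/15609 = 4412433/6706667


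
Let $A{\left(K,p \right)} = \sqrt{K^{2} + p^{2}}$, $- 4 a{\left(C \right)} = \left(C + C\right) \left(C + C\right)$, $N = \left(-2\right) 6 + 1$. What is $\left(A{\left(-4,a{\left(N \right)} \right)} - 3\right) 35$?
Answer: $-105 + 35 \sqrt{14657} \approx 4132.3$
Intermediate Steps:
$N = -11$ ($N = -12 + 1 = -11$)
$a{\left(C \right)} = - C^{2}$ ($a{\left(C \right)} = - \frac{\left(C + C\right) \left(C + C\right)}{4} = - \frac{2 C 2 C}{4} = - \frac{4 C^{2}}{4} = - C^{2}$)
$\left(A{\left(-4,a{\left(N \right)} \right)} - 3\right) 35 = \left(\sqrt{\left(-4\right)^{2} + \left(- \left(-11\right)^{2}\right)^{2}} - 3\right) 35 = \left(\sqrt{16 + \left(\left(-1\right) 121\right)^{2}} - 3\right) 35 = \left(\sqrt{16 + \left(-121\right)^{2}} - 3\right) 35 = \left(\sqrt{16 + 14641} - 3\right) 35 = \left(\sqrt{14657} - 3\right) 35 = \left(-3 + \sqrt{14657}\right) 35 = -105 + 35 \sqrt{14657}$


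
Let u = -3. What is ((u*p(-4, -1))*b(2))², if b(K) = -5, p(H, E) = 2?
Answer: 900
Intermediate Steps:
((u*p(-4, -1))*b(2))² = (-3*2*(-5))² = (-6*(-5))² = 30² = 900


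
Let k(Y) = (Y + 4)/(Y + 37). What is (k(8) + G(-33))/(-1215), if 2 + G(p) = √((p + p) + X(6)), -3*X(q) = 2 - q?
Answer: 26/18225 - I*√582/3645 ≈ 0.0014266 - 0.0066186*I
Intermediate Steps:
X(q) = -⅔ + q/3 (X(q) = -(2 - q)/3 = -⅔ + q/3)
k(Y) = (4 + Y)/(37 + Y)
G(p) = -2 + √(4/3 + 2*p) (G(p) = -2 + √((p + p) + (-⅔ + (⅓)*6)) = -2 + √(2*p + (-⅔ + 2)) = -2 + √(2*p + 4/3) = -2 + √(4/3 + 2*p))
(k(8) + G(-33))/(-1215) = ((4 + 8)/(37 + 8) + (-2 + √(12 + 18*(-33))/3))/(-1215) = (12/45 + (-2 + √(12 - 594)/3))*(-1/1215) = ((1/45)*12 + (-2 + √(-582)/3))*(-1/1215) = (4/15 + (-2 + (I*√582)/3))*(-1/1215) = (4/15 + (-2 + I*√582/3))*(-1/1215) = (-26/15 + I*√582/3)*(-1/1215) = 26/18225 - I*√582/3645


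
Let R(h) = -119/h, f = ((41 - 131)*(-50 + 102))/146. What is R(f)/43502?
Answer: 8687/101794680 ≈ 8.5338e-5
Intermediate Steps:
f = -2340/73 (f = -90*52*(1/146) = -4680*1/146 = -2340/73 ≈ -32.055)
R(f)/43502 = -119/(-2340/73)/43502 = -119*(-73/2340)*(1/43502) = (8687/2340)*(1/43502) = 8687/101794680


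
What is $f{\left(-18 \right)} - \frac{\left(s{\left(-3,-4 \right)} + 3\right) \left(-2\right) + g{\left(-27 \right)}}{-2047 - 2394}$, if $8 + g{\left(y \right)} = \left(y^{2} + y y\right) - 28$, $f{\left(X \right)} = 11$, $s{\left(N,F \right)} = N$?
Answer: $\frac{50273}{4441} \approx 11.32$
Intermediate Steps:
$g{\left(y \right)} = -36 + 2 y^{2}$ ($g{\left(y \right)} = -8 - \left(28 - y^{2} - y y\right) = -8 + \left(\left(y^{2} + y^{2}\right) - 28\right) = -8 + \left(2 y^{2} - 28\right) = -8 + \left(-28 + 2 y^{2}\right) = -36 + 2 y^{2}$)
$f{\left(-18 \right)} - \frac{\left(s{\left(-3,-4 \right)} + 3\right) \left(-2\right) + g{\left(-27 \right)}}{-2047 - 2394} = 11 - \frac{\left(-3 + 3\right) \left(-2\right) - \left(36 - 2 \left(-27\right)^{2}\right)}{-2047 - 2394} = 11 - \frac{0 \left(-2\right) + \left(-36 + 2 \cdot 729\right)}{-4441} = 11 - \left(0 + \left(-36 + 1458\right)\right) \left(- \frac{1}{4441}\right) = 11 - \left(0 + 1422\right) \left(- \frac{1}{4441}\right) = 11 - 1422 \left(- \frac{1}{4441}\right) = 11 - - \frac{1422}{4441} = 11 + \frac{1422}{4441} = \frac{50273}{4441}$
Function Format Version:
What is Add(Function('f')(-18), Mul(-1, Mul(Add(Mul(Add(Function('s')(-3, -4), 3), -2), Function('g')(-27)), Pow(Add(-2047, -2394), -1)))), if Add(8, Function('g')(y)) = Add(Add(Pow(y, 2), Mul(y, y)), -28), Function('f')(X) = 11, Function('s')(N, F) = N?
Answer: Rational(50273, 4441) ≈ 11.320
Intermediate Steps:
Function('g')(y) = Add(-36, Mul(2, Pow(y, 2))) (Function('g')(y) = Add(-8, Add(Add(Pow(y, 2), Mul(y, y)), -28)) = Add(-8, Add(Add(Pow(y, 2), Pow(y, 2)), -28)) = Add(-8, Add(Mul(2, Pow(y, 2)), -28)) = Add(-8, Add(-28, Mul(2, Pow(y, 2)))) = Add(-36, Mul(2, Pow(y, 2))))
Add(Function('f')(-18), Mul(-1, Mul(Add(Mul(Add(Function('s')(-3, -4), 3), -2), Function('g')(-27)), Pow(Add(-2047, -2394), -1)))) = Add(11, Mul(-1, Mul(Add(Mul(Add(-3, 3), -2), Add(-36, Mul(2, Pow(-27, 2)))), Pow(Add(-2047, -2394), -1)))) = Add(11, Mul(-1, Mul(Add(Mul(0, -2), Add(-36, Mul(2, 729))), Pow(-4441, -1)))) = Add(11, Mul(-1, Mul(Add(0, Add(-36, 1458)), Rational(-1, 4441)))) = Add(11, Mul(-1, Mul(Add(0, 1422), Rational(-1, 4441)))) = Add(11, Mul(-1, Mul(1422, Rational(-1, 4441)))) = Add(11, Mul(-1, Rational(-1422, 4441))) = Add(11, Rational(1422, 4441)) = Rational(50273, 4441)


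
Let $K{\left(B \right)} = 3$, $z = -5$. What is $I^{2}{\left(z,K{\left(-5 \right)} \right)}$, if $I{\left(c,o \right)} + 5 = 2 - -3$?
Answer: $0$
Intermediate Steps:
$I{\left(c,o \right)} = 0$ ($I{\left(c,o \right)} = -5 + \left(2 - -3\right) = -5 + \left(2 + 3\right) = -5 + 5 = 0$)
$I^{2}{\left(z,K{\left(-5 \right)} \right)} = 0^{2} = 0$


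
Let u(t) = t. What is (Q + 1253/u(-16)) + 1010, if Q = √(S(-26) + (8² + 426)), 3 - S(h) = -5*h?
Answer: 14907/16 + 11*√3 ≈ 950.74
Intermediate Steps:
S(h) = 3 + 5*h (S(h) = 3 - (-5)*h = 3 + 5*h)
Q = 11*√3 (Q = √((3 + 5*(-26)) + (8² + 426)) = √((3 - 130) + (64 + 426)) = √(-127 + 490) = √363 = 11*√3 ≈ 19.053)
(Q + 1253/u(-16)) + 1010 = (11*√3 + 1253/(-16)) + 1010 = (11*√3 + 1253*(-1/16)) + 1010 = (11*√3 - 1253/16) + 1010 = (-1253/16 + 11*√3) + 1010 = 14907/16 + 11*√3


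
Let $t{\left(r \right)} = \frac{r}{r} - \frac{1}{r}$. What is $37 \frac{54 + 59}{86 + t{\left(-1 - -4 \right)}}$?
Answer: $\frac{12543}{260} \approx 48.242$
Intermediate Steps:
$t{\left(r \right)} = 1 - \frac{1}{r}$
$37 \frac{54 + 59}{86 + t{\left(-1 - -4 \right)}} = 37 \frac{54 + 59}{86 + \frac{-1 - -3}{-1 - -4}} = 37 \frac{113}{86 + \frac{-1 + \left(-1 + 4\right)}{-1 + 4}} = 37 \frac{113}{86 + \frac{-1 + 3}{3}} = 37 \frac{113}{86 + \frac{1}{3} \cdot 2} = 37 \frac{113}{86 + \frac{2}{3}} = 37 \frac{113}{\frac{260}{3}} = 37 \cdot 113 \cdot \frac{3}{260} = 37 \cdot \frac{339}{260} = \frac{12543}{260}$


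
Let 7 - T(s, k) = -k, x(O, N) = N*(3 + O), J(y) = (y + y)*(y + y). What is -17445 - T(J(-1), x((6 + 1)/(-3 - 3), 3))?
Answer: -34915/2 ≈ -17458.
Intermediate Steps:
J(y) = 4*y**2 (J(y) = (2*y)*(2*y) = 4*y**2)
T(s, k) = 7 + k (T(s, k) = 7 - (-1)*k = 7 + k)
-17445 - T(J(-1), x((6 + 1)/(-3 - 3), 3)) = -17445 - (7 + 3*(3 + (6 + 1)/(-3 - 3))) = -17445 - (7 + 3*(3 + 7/(-6))) = -17445 - (7 + 3*(3 + 7*(-1/6))) = -17445 - (7 + 3*(3 - 7/6)) = -17445 - (7 + 3*(11/6)) = -17445 - (7 + 11/2) = -17445 - 1*25/2 = -17445 - 25/2 = -34915/2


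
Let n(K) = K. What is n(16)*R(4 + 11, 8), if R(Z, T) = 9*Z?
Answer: 2160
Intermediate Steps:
n(16)*R(4 + 11, 8) = 16*(9*(4 + 11)) = 16*(9*15) = 16*135 = 2160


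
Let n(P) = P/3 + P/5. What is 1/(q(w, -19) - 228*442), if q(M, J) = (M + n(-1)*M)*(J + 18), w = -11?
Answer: -15/1511563 ≈ -9.9235e-6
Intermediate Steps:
n(P) = 8*P/15 (n(P) = P*(⅓) + P*(⅕) = P/3 + P/5 = 8*P/15)
q(M, J) = 7*M*(18 + J)/15 (q(M, J) = (M + ((8/15)*(-1))*M)*(J + 18) = (M - 8*M/15)*(18 + J) = (7*M/15)*(18 + J) = 7*M*(18 + J)/15)
1/(q(w, -19) - 228*442) = 1/((7/15)*(-11)*(18 - 19) - 228*442) = 1/((7/15)*(-11)*(-1) - 100776) = 1/(77/15 - 100776) = 1/(-1511563/15) = -15/1511563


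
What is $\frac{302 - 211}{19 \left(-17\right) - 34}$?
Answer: $- \frac{13}{51} \approx -0.2549$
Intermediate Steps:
$\frac{302 - 211}{19 \left(-17\right) - 34} = \frac{91}{-323 - 34} = \frac{91}{-357} = 91 \left(- \frac{1}{357}\right) = - \frac{13}{51}$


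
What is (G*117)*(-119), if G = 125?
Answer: -1740375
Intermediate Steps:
(G*117)*(-119) = (125*117)*(-119) = 14625*(-119) = -1740375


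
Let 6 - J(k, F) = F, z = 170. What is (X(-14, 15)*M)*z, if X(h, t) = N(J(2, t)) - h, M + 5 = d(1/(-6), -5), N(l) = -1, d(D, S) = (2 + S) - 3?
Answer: -24310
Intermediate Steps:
J(k, F) = 6 - F
d(D, S) = -1 + S
M = -11 (M = -5 + (-1 - 5) = -5 - 6 = -11)
X(h, t) = -1 - h
(X(-14, 15)*M)*z = ((-1 - 1*(-14))*(-11))*170 = ((-1 + 14)*(-11))*170 = (13*(-11))*170 = -143*170 = -24310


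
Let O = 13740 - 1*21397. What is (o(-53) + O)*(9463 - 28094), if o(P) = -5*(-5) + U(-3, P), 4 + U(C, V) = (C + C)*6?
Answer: 142937032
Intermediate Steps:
U(C, V) = -4 + 12*C (U(C, V) = -4 + (C + C)*6 = -4 + (2*C)*6 = -4 + 12*C)
o(P) = -15 (o(P) = -5*(-5) + (-4 + 12*(-3)) = 25 + (-4 - 36) = 25 - 40 = -15)
O = -7657 (O = 13740 - 21397 = -7657)
(o(-53) + O)*(9463 - 28094) = (-15 - 7657)*(9463 - 28094) = -7672*(-18631) = 142937032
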